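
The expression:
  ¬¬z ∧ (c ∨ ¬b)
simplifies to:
z ∧ (c ∨ ¬b)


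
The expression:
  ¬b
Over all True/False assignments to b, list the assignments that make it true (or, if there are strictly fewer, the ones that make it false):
is true only for:
  b=False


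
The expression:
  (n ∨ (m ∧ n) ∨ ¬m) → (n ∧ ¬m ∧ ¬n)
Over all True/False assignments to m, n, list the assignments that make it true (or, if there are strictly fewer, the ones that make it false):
is true only for:
  m=True, n=False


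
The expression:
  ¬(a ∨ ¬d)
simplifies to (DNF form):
d ∧ ¬a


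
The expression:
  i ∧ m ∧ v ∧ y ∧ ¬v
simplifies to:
False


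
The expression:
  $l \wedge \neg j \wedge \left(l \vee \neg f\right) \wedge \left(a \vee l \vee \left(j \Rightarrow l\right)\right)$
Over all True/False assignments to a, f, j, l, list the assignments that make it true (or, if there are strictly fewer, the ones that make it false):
is true only for:
  a=False, f=False, j=False, l=True;
  a=False, f=True, j=False, l=True;
  a=True, f=False, j=False, l=True;
  a=True, f=True, j=False, l=True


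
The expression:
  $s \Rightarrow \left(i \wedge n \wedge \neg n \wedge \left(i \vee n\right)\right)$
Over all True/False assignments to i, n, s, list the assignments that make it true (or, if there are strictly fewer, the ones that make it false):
is true only for:
  i=False, n=False, s=False;
  i=False, n=True, s=False;
  i=True, n=False, s=False;
  i=True, n=True, s=False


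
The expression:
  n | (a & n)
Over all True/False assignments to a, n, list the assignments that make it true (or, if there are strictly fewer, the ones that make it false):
is true only for:
  a=False, n=True;
  a=True, n=True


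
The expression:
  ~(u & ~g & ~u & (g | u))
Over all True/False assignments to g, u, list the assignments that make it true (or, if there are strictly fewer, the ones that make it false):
is always true.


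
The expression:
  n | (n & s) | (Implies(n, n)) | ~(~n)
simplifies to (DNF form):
True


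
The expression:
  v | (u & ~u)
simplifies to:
v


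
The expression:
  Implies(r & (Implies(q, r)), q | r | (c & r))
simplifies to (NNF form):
True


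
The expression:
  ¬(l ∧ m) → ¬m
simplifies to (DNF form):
l ∨ ¬m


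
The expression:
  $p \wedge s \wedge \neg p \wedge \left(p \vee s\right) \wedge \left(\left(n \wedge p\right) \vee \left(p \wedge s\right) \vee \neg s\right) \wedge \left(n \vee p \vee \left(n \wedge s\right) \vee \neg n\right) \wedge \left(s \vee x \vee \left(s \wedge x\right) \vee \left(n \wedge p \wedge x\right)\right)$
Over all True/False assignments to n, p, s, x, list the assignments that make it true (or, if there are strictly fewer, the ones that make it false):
is never true.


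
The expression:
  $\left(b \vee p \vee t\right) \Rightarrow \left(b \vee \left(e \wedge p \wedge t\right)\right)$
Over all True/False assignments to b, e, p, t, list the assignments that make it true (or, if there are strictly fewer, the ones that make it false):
is false only for:
  b=False, e=False, p=False, t=True;
  b=False, e=False, p=True, t=False;
  b=False, e=False, p=True, t=True;
  b=False, e=True, p=False, t=True;
  b=False, e=True, p=True, t=False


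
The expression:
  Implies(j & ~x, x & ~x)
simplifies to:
x | ~j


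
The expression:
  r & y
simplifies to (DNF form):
r & y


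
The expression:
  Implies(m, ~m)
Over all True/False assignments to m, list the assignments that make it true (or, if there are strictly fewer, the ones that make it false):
is true only for:
  m=False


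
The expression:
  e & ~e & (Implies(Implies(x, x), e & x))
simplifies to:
False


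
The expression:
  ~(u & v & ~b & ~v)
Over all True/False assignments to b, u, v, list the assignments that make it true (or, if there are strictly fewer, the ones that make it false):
is always true.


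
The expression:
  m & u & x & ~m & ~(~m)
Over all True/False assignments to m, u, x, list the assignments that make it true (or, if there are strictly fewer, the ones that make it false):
is never true.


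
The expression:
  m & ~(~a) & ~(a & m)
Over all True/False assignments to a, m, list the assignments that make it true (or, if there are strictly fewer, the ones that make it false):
is never true.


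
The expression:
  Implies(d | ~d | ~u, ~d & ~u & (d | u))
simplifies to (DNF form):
False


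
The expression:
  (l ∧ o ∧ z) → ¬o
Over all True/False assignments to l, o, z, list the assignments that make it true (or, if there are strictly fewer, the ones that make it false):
is false only for:
  l=True, o=True, z=True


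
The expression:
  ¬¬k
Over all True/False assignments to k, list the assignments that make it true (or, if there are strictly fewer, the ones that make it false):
is true only for:
  k=True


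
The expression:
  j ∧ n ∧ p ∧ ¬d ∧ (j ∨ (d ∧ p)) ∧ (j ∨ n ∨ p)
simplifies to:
j ∧ n ∧ p ∧ ¬d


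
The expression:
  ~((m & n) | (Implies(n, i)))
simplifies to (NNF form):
n & ~i & ~m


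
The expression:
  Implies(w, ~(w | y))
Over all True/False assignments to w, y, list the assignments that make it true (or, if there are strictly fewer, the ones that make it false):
is true only for:
  w=False, y=False;
  w=False, y=True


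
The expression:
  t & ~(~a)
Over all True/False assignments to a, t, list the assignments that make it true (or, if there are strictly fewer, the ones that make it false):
is true only for:
  a=True, t=True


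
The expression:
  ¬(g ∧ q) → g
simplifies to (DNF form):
g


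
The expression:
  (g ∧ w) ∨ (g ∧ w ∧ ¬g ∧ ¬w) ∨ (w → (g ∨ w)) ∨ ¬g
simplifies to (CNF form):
True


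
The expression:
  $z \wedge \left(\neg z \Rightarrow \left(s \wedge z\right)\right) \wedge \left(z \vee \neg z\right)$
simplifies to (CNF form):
$z$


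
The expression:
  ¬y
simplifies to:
¬y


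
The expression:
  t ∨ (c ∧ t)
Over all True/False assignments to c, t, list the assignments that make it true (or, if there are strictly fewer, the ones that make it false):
is true only for:
  c=False, t=True;
  c=True, t=True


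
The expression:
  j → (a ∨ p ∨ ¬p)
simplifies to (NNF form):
True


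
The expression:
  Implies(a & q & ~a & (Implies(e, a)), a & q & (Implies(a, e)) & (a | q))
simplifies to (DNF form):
True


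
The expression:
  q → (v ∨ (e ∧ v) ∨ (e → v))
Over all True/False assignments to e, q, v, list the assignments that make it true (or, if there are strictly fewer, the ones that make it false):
is false only for:
  e=True, q=True, v=False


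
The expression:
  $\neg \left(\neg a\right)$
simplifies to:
$a$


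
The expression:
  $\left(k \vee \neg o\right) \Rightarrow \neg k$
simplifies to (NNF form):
$\neg k$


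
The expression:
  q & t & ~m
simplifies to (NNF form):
q & t & ~m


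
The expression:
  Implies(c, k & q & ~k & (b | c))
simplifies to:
~c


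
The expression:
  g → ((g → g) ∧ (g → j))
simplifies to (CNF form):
j ∨ ¬g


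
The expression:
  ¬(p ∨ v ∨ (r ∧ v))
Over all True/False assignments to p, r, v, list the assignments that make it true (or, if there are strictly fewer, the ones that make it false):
is true only for:
  p=False, r=False, v=False;
  p=False, r=True, v=False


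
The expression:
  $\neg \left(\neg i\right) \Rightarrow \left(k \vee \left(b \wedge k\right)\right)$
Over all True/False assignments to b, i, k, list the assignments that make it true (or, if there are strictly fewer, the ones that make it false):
is false only for:
  b=False, i=True, k=False;
  b=True, i=True, k=False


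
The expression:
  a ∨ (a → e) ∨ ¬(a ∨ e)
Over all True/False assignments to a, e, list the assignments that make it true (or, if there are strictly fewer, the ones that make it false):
is always true.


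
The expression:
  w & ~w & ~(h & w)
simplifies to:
False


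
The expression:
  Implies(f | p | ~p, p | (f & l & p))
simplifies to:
p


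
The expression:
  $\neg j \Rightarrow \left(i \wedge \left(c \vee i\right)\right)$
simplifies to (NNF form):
$i \vee j$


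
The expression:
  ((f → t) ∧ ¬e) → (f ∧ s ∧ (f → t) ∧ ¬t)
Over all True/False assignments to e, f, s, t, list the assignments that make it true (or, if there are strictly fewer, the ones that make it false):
is false only for:
  e=False, f=False, s=False, t=False;
  e=False, f=False, s=False, t=True;
  e=False, f=False, s=True, t=False;
  e=False, f=False, s=True, t=True;
  e=False, f=True, s=False, t=True;
  e=False, f=True, s=True, t=True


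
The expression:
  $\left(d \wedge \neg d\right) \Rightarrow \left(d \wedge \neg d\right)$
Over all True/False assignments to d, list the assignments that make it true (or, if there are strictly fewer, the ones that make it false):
is always true.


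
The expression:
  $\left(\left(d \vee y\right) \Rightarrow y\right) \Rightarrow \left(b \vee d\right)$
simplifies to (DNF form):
$b \vee d$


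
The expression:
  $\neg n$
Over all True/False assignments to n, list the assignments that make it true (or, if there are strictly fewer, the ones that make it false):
is true only for:
  n=False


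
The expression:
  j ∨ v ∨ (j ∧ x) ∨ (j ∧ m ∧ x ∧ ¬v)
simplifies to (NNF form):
j ∨ v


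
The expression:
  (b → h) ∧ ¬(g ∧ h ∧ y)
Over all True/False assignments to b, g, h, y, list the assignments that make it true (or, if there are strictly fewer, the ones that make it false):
is false only for:
  b=False, g=True, h=True, y=True;
  b=True, g=False, h=False, y=False;
  b=True, g=False, h=False, y=True;
  b=True, g=True, h=False, y=False;
  b=True, g=True, h=False, y=True;
  b=True, g=True, h=True, y=True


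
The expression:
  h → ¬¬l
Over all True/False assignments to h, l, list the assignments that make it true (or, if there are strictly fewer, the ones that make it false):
is false only for:
  h=True, l=False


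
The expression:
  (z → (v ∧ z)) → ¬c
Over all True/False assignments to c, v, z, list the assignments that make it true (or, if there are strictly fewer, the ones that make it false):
is false only for:
  c=True, v=False, z=False;
  c=True, v=True, z=False;
  c=True, v=True, z=True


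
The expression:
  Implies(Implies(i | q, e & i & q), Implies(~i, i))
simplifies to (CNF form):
i | q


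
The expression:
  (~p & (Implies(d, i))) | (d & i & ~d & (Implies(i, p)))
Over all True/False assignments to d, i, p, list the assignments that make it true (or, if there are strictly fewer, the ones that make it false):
is true only for:
  d=False, i=False, p=False;
  d=False, i=True, p=False;
  d=True, i=True, p=False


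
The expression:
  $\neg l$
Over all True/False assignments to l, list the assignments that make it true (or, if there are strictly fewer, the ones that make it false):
is true only for:
  l=False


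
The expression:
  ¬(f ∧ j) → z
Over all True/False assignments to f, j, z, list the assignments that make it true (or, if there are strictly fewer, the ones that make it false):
is false only for:
  f=False, j=False, z=False;
  f=False, j=True, z=False;
  f=True, j=False, z=False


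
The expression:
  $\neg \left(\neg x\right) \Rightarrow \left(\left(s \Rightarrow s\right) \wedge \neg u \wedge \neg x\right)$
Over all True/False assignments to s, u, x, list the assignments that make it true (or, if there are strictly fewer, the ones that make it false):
is true only for:
  s=False, u=False, x=False;
  s=False, u=True, x=False;
  s=True, u=False, x=False;
  s=True, u=True, x=False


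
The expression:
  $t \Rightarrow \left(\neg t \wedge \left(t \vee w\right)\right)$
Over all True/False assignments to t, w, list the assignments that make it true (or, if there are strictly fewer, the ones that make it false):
is true only for:
  t=False, w=False;
  t=False, w=True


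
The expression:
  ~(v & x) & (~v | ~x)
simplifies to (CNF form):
~v | ~x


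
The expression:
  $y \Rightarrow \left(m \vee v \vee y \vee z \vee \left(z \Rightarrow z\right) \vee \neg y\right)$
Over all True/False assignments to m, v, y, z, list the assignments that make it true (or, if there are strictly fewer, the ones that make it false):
is always true.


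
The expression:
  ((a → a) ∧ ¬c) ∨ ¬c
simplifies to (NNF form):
¬c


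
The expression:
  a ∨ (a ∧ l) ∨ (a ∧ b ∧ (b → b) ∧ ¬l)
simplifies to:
a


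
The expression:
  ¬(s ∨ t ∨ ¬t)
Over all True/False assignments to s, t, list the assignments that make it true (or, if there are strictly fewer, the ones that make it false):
is never true.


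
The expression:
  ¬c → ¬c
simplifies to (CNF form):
True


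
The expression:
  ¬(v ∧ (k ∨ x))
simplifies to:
(¬k ∧ ¬x) ∨ ¬v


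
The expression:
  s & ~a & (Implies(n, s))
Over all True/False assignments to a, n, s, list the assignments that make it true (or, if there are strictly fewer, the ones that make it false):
is true only for:
  a=False, n=False, s=True;
  a=False, n=True, s=True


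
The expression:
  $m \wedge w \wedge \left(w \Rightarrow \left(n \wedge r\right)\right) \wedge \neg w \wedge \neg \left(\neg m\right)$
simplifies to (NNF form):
$\text{False}$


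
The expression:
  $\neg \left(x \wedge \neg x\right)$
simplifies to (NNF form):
$\text{True}$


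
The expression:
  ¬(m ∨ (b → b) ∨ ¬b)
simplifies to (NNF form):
False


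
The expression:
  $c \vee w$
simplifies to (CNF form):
$c \vee w$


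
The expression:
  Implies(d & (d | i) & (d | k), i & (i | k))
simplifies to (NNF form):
i | ~d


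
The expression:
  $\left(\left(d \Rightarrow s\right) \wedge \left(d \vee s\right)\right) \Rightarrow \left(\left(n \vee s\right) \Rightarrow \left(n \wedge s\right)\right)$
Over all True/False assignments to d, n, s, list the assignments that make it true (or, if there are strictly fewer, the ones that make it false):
is false only for:
  d=False, n=False, s=True;
  d=True, n=False, s=True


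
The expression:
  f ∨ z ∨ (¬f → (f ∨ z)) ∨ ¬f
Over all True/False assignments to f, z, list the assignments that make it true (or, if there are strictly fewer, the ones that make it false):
is always true.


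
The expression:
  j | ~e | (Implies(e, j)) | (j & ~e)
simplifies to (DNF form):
j | ~e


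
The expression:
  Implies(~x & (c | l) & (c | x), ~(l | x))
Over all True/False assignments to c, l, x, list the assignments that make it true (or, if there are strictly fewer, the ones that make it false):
is false only for:
  c=True, l=True, x=False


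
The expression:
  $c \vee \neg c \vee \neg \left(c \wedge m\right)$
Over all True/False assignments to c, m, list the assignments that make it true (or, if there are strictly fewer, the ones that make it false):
is always true.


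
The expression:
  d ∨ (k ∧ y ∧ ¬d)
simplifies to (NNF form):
d ∨ (k ∧ y)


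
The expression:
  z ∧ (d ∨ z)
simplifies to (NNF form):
z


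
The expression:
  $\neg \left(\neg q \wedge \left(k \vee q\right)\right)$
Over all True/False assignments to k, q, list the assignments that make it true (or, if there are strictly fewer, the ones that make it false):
is false only for:
  k=True, q=False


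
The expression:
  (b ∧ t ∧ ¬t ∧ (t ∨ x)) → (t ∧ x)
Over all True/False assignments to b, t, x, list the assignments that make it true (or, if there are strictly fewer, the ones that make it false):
is always true.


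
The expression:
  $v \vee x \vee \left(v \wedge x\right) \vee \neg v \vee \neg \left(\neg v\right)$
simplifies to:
$\text{True}$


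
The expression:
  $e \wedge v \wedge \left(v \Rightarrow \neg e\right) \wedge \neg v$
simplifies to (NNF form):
$\text{False}$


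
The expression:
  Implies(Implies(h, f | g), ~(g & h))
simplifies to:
~g | ~h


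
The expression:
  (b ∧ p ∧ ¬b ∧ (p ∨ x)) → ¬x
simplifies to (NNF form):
True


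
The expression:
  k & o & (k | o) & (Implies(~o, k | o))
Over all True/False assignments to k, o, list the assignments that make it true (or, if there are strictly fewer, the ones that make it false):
is true only for:
  k=True, o=True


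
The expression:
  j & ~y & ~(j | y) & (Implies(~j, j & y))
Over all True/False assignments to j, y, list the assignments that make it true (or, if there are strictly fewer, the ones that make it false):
is never true.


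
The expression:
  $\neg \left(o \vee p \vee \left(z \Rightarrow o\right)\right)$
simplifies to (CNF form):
$z \wedge \neg o \wedge \neg p$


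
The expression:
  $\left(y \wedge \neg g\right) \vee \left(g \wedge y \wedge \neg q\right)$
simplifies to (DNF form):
$\left(y \wedge \neg g\right) \vee \left(y \wedge \neg q\right)$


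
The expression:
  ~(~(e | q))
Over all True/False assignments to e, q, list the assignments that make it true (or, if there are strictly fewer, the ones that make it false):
is false only for:
  e=False, q=False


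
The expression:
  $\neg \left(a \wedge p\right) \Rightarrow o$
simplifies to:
$o \vee \left(a \wedge p\right)$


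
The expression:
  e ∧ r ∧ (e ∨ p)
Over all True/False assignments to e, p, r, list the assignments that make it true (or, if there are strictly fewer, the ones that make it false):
is true only for:
  e=True, p=False, r=True;
  e=True, p=True, r=True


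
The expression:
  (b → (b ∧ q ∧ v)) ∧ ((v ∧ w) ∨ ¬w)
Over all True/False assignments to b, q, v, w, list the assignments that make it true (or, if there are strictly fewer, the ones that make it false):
is true only for:
  b=False, q=False, v=False, w=False;
  b=False, q=False, v=True, w=False;
  b=False, q=False, v=True, w=True;
  b=False, q=True, v=False, w=False;
  b=False, q=True, v=True, w=False;
  b=False, q=True, v=True, w=True;
  b=True, q=True, v=True, w=False;
  b=True, q=True, v=True, w=True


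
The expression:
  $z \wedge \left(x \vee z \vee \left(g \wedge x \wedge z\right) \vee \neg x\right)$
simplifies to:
$z$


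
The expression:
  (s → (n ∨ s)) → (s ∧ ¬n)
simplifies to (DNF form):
s ∧ ¬n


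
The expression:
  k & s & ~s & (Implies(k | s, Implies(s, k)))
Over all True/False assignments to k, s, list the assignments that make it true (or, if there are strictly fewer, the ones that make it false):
is never true.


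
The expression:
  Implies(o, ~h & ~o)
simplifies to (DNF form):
~o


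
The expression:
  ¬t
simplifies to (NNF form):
¬t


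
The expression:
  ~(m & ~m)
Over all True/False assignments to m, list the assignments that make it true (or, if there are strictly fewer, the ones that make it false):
is always true.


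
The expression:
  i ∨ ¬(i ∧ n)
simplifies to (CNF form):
True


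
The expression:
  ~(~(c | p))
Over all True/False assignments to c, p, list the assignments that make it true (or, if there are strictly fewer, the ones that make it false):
is false only for:
  c=False, p=False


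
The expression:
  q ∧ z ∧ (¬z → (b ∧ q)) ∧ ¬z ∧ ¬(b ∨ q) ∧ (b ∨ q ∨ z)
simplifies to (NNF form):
False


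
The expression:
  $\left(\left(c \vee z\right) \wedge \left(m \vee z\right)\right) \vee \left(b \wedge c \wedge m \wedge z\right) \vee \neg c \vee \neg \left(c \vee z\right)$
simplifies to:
$m \vee z \vee \neg c$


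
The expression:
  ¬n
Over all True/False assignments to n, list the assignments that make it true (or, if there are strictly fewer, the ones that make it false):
is true only for:
  n=False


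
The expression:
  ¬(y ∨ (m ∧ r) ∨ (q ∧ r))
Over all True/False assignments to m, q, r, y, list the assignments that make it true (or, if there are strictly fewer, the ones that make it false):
is true only for:
  m=False, q=False, r=False, y=False;
  m=False, q=False, r=True, y=False;
  m=False, q=True, r=False, y=False;
  m=True, q=False, r=False, y=False;
  m=True, q=True, r=False, y=False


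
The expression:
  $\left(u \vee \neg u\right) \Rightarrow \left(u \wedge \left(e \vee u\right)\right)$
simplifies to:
$u$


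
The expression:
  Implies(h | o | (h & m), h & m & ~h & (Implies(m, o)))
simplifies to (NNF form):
~h & ~o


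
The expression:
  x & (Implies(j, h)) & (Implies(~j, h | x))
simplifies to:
x & (h | ~j)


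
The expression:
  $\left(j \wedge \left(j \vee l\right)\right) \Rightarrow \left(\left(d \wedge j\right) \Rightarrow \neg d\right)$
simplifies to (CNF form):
$\neg d \vee \neg j$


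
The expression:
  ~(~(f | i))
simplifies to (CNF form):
f | i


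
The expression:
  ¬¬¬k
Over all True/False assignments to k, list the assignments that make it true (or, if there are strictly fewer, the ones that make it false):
is true only for:
  k=False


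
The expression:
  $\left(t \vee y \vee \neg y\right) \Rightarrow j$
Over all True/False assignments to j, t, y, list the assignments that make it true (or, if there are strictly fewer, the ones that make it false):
is true only for:
  j=True, t=False, y=False;
  j=True, t=False, y=True;
  j=True, t=True, y=False;
  j=True, t=True, y=True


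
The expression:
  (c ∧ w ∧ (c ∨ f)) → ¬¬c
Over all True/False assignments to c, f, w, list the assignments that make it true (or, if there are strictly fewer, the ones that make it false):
is always true.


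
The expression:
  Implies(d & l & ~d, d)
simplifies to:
True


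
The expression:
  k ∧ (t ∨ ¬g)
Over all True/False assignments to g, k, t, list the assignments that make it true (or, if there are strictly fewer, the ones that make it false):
is true only for:
  g=False, k=True, t=False;
  g=False, k=True, t=True;
  g=True, k=True, t=True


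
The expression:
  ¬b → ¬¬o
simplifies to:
b ∨ o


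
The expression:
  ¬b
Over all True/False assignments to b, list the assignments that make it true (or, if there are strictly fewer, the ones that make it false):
is true only for:
  b=False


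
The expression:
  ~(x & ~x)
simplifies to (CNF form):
True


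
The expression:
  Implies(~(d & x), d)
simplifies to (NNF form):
d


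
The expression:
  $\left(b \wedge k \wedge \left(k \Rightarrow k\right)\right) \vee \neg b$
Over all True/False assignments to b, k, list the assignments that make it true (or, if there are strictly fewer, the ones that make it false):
is false only for:
  b=True, k=False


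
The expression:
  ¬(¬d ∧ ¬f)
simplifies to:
d ∨ f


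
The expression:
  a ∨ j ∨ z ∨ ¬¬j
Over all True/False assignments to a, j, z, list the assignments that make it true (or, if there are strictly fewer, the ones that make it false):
is false only for:
  a=False, j=False, z=False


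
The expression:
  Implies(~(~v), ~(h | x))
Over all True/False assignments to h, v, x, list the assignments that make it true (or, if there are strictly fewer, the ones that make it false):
is false only for:
  h=False, v=True, x=True;
  h=True, v=True, x=False;
  h=True, v=True, x=True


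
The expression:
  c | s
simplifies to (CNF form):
c | s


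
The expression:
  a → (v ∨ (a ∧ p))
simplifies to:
p ∨ v ∨ ¬a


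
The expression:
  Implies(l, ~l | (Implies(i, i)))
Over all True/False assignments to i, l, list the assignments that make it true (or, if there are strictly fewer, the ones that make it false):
is always true.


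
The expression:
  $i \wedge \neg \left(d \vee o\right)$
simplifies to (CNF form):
$i \wedge \neg d \wedge \neg o$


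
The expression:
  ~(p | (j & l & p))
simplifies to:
~p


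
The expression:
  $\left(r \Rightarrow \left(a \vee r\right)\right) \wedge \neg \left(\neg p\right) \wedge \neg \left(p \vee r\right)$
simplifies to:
$\text{False}$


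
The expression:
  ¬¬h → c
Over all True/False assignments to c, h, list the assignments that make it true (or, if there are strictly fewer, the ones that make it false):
is false only for:
  c=False, h=True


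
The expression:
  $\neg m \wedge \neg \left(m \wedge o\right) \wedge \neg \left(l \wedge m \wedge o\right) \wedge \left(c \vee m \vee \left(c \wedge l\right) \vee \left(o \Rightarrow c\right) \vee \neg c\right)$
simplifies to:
$\neg m$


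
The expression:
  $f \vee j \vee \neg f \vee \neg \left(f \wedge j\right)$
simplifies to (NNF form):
$\text{True}$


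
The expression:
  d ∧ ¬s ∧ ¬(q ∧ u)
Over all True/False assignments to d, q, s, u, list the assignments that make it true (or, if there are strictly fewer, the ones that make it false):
is true only for:
  d=True, q=False, s=False, u=False;
  d=True, q=False, s=False, u=True;
  d=True, q=True, s=False, u=False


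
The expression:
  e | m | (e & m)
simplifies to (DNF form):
e | m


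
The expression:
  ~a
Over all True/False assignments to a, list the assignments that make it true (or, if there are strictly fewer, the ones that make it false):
is true only for:
  a=False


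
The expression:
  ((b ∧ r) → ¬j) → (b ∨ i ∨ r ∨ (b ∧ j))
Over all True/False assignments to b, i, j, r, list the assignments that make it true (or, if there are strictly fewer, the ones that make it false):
is false only for:
  b=False, i=False, j=False, r=False;
  b=False, i=False, j=True, r=False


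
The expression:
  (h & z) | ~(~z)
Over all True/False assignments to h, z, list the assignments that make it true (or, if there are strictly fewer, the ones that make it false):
is true only for:
  h=False, z=True;
  h=True, z=True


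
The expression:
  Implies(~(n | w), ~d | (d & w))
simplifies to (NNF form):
n | w | ~d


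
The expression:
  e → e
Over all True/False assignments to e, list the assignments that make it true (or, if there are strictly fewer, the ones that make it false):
is always true.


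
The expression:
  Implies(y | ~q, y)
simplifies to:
q | y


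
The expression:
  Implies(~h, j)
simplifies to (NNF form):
h | j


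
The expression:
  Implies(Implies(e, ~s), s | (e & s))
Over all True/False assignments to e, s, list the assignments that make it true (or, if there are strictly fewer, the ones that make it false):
is true only for:
  e=False, s=True;
  e=True, s=True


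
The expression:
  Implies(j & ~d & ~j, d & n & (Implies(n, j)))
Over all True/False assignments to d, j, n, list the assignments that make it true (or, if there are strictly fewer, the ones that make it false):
is always true.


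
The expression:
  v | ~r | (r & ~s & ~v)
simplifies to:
v | ~r | ~s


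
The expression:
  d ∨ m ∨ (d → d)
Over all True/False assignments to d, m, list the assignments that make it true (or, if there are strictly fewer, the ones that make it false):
is always true.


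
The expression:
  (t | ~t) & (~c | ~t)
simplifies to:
~c | ~t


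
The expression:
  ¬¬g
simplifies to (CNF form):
g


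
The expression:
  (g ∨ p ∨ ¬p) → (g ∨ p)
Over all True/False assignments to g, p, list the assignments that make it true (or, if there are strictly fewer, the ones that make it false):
is false only for:
  g=False, p=False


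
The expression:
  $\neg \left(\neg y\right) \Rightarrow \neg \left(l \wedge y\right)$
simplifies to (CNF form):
$\neg l \vee \neg y$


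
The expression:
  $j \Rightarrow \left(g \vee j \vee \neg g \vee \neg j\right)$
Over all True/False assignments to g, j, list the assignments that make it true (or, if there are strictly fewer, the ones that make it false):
is always true.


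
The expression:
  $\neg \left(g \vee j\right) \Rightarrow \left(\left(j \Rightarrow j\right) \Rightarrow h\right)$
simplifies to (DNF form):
$g \vee h \vee j$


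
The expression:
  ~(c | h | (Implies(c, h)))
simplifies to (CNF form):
False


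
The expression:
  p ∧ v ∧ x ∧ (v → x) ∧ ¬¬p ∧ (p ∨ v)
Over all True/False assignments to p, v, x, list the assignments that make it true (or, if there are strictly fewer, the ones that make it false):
is true only for:
  p=True, v=True, x=True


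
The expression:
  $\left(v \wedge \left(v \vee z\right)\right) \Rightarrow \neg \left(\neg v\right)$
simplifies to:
$\text{True}$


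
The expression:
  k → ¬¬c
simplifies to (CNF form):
c ∨ ¬k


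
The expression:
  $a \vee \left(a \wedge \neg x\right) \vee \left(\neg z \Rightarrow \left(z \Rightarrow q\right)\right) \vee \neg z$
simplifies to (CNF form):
$\text{True}$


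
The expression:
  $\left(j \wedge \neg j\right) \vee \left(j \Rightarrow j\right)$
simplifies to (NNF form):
$\text{True}$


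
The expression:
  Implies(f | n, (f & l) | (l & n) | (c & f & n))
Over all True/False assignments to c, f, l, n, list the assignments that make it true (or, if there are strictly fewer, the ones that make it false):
is false only for:
  c=False, f=False, l=False, n=True;
  c=False, f=True, l=False, n=False;
  c=False, f=True, l=False, n=True;
  c=True, f=False, l=False, n=True;
  c=True, f=True, l=False, n=False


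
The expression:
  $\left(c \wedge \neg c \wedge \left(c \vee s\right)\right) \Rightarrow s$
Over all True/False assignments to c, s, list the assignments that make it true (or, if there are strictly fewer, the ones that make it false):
is always true.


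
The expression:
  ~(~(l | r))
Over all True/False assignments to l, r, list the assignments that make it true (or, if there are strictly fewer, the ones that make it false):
is false only for:
  l=False, r=False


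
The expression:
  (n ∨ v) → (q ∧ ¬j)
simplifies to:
(q ∧ ¬j) ∨ (¬n ∧ ¬v)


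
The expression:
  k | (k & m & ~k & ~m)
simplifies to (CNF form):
k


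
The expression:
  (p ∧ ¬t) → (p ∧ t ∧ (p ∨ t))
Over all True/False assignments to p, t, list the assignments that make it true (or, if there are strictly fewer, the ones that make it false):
is false only for:
  p=True, t=False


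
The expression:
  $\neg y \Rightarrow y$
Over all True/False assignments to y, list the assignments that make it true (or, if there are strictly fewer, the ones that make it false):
is true only for:
  y=True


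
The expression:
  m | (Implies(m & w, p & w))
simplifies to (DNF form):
True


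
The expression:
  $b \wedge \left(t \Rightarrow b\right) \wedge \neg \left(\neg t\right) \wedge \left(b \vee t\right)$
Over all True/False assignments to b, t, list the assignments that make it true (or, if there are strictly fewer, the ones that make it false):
is true only for:
  b=True, t=True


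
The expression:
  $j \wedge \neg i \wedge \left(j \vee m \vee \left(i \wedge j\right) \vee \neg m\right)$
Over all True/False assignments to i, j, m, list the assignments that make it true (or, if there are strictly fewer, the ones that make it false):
is true only for:
  i=False, j=True, m=False;
  i=False, j=True, m=True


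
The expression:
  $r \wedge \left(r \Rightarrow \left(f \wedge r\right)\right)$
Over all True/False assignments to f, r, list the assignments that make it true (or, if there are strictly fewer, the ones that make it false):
is true only for:
  f=True, r=True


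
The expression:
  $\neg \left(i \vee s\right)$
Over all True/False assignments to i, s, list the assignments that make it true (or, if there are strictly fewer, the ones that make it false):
is true only for:
  i=False, s=False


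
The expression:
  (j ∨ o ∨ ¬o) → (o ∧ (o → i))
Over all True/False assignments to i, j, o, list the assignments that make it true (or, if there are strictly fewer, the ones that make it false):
is true only for:
  i=True, j=False, o=True;
  i=True, j=True, o=True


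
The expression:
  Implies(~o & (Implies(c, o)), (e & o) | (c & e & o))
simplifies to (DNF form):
c | o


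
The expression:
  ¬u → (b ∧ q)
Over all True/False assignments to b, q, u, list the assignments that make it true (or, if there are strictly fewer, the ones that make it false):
is false only for:
  b=False, q=False, u=False;
  b=False, q=True, u=False;
  b=True, q=False, u=False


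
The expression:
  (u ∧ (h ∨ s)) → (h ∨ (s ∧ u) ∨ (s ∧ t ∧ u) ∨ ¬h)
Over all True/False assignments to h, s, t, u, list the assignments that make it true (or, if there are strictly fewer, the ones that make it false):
is always true.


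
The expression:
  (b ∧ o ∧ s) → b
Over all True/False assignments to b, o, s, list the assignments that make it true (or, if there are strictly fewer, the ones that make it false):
is always true.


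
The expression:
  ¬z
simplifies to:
¬z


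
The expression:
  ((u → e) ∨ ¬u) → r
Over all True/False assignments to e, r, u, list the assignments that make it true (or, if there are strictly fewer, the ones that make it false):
is false only for:
  e=False, r=False, u=False;
  e=True, r=False, u=False;
  e=True, r=False, u=True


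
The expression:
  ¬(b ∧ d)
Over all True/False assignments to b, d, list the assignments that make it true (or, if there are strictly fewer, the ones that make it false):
is false only for:
  b=True, d=True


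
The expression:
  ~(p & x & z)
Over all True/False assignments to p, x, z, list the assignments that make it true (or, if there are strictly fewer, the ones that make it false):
is false only for:
  p=True, x=True, z=True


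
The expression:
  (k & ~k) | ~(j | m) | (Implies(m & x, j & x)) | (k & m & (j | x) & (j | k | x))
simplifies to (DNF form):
j | k | ~m | ~x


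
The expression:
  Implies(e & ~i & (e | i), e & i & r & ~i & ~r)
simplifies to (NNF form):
i | ~e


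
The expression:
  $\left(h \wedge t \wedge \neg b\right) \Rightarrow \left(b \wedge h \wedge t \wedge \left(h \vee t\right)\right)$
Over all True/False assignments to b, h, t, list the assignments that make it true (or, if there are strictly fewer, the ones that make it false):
is false only for:
  b=False, h=True, t=True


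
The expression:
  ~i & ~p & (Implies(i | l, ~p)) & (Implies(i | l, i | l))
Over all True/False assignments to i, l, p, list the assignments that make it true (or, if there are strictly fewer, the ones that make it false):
is true only for:
  i=False, l=False, p=False;
  i=False, l=True, p=False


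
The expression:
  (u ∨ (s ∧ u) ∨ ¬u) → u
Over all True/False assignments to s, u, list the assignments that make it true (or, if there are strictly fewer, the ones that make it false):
is true only for:
  s=False, u=True;
  s=True, u=True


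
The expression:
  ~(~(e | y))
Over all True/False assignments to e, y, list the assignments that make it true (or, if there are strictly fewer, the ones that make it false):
is false only for:
  e=False, y=False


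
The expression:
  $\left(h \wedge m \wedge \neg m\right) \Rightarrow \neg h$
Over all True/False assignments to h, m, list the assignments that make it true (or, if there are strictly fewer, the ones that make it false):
is always true.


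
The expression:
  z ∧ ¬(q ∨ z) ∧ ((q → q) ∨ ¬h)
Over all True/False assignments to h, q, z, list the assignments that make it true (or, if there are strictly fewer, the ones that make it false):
is never true.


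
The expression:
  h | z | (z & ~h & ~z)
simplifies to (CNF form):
h | z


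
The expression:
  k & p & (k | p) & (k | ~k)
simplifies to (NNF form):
k & p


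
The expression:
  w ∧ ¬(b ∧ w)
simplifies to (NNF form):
w ∧ ¬b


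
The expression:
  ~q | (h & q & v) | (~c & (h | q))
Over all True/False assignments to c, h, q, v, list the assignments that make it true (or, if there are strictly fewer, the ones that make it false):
is false only for:
  c=True, h=False, q=True, v=False;
  c=True, h=False, q=True, v=True;
  c=True, h=True, q=True, v=False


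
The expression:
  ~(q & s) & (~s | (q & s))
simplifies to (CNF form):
~s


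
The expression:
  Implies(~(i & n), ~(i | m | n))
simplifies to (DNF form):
(i & n) | (~i & ~m & ~n)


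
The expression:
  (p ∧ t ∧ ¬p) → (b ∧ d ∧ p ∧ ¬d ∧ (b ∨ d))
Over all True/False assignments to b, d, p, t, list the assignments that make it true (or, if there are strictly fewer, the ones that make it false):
is always true.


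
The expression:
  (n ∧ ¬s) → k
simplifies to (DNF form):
k ∨ s ∨ ¬n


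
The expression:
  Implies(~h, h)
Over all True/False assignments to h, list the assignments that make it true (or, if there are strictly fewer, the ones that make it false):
is true only for:
  h=True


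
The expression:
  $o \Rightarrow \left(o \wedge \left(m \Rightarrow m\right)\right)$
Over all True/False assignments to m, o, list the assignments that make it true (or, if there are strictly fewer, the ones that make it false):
is always true.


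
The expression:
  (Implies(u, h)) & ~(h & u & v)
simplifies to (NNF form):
~u | (h & ~v)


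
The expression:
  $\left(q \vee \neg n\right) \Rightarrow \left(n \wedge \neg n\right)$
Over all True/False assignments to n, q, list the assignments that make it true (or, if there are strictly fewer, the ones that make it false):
is true only for:
  n=True, q=False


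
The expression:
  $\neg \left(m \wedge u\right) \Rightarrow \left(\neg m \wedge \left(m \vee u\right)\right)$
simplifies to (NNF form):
$u$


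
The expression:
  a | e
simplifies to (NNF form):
a | e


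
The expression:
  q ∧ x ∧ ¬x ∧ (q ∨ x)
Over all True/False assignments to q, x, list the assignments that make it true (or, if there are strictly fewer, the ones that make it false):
is never true.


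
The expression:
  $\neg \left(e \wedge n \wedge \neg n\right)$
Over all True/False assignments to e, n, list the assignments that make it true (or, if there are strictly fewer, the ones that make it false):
is always true.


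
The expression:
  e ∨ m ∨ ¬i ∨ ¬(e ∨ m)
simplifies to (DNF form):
True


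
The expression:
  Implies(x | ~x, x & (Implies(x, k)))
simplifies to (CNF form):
k & x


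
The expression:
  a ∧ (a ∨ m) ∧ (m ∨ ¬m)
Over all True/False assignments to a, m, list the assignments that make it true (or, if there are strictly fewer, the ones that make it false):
is true only for:
  a=True, m=False;
  a=True, m=True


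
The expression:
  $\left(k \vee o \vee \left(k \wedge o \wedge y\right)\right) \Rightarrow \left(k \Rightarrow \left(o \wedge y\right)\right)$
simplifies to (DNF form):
$\left(o \wedge y\right) \vee \neg k$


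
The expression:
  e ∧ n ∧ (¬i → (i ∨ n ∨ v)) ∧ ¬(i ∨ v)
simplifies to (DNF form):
e ∧ n ∧ ¬i ∧ ¬v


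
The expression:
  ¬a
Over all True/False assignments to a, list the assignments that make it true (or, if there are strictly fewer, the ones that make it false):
is true only for:
  a=False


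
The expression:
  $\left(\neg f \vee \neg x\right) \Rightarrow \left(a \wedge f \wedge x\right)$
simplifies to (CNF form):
$f \wedge x$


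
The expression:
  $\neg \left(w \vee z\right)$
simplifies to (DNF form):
$\neg w \wedge \neg z$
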